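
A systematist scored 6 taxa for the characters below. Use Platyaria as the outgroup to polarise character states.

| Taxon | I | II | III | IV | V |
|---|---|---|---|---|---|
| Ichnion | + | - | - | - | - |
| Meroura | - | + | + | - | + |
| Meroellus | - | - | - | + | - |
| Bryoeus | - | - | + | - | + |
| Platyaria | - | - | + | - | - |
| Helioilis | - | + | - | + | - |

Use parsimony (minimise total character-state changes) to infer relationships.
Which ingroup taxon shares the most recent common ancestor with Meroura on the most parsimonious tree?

Bryoeus

Character polarity is set by the outgroup: the derived state is whichever differs from the outgroup's state, so for III the derived state is '-', and for the remaining characters it is '+'.
I (derived state '+') is unique to Ichnion (autapomorphy; uninformative for grouping).
II groups Helioilis and Meroura, which is incompatible with the clades supported by the remaining characters; treating it as convergent (homoplasy) costs fewer steps than any alternative tree.
Only Helioilis, Ichnion, and Meroellus show the derived state '-' for III, supporting them as a clade.
IV (derived state '+') is shared by Helioilis and Meroellus — a synapomorphy uniting that clade.
V: derived state '+' in Bryoeus and Meroura only — synapomorphy for {Bryoeus, Meroura}.
Most parsimonious ingroup topology: ((Ichnion,(Meroellus,Helioilis)),(Meroura,Bryoeus)).
Meroura and Bryoeus form a cherry on this tree, so they are sister taxa.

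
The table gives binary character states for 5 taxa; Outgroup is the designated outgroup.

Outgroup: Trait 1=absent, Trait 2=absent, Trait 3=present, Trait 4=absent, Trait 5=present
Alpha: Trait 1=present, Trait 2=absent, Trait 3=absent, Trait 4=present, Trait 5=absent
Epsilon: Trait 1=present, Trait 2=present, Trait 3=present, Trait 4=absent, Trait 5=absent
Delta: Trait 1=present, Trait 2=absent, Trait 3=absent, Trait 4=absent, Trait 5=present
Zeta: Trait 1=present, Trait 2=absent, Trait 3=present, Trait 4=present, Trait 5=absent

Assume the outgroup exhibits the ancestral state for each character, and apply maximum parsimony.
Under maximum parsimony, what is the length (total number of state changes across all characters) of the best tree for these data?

6

Character polarity is set by the outgroup: the derived state is whichever differs from the outgroup's state, so for Trait 3, Trait 5 the derived state is 'absent', and for the remaining characters it is 'present'.
All ingroup taxa share the derived state 'present' for Trait 1; it defines the ingroup but does not resolve relationships within it.
Trait 2 (derived state 'present') is unique to Epsilon (autapomorphy; uninformative for grouping).
Trait 3 groups Alpha and Delta, which is incompatible with the clades supported by the remaining characters; treating it as convergent (homoplasy) costs fewer steps than any alternative tree.
Trait 4: derived state 'present' in Alpha and Zeta only — synapomorphy for {Alpha, Zeta}.
Trait 5: derived state 'absent' in Alpha, Epsilon, and Zeta only — synapomorphy for {Alpha, Epsilon, Zeta}.
Most parsimonious ingroup topology: ((Epsilon,(Zeta,Alpha)),Delta).
Changes per character on this tree: Trait 1: 1; Trait 2: 1; Trait 3: 2; Trait 4: 1; Trait 5: 1.
Total = 6.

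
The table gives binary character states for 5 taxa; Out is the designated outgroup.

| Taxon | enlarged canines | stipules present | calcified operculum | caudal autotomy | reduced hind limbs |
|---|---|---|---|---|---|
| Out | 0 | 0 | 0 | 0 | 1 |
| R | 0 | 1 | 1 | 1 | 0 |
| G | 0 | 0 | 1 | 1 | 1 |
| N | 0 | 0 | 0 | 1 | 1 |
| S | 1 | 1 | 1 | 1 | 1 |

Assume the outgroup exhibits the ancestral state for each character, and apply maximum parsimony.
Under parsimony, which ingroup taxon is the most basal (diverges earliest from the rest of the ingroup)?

Character polarity is set by the outgroup: the derived state is whichever differs from the outgroup's state, so for reduced hind limbs the derived state is '0', and for the remaining characters it is '1'.
enlarged canines: derived state '1' in S only — an autapomorphy, so it tells us nothing about relationships among taxa.
stipules present (derived state '1') is shared by R and S — a synapomorphy uniting that clade.
calcified operculum: derived state '1' in G, R, and S only — synapomorphy for {G, R, S}.
caudal autotomy (derived state '1') is shared by all ingroup taxa — unites the whole ingroup.
reduced hind limbs (derived state '0') is unique to R (autapomorphy; uninformative for grouping).
Most parsimonious ingroup topology: (((R,S),G),N).
N is sister to the clade containing all other ingroup taxa, so it is the earliest-diverging (most basal) ingroup lineage.

N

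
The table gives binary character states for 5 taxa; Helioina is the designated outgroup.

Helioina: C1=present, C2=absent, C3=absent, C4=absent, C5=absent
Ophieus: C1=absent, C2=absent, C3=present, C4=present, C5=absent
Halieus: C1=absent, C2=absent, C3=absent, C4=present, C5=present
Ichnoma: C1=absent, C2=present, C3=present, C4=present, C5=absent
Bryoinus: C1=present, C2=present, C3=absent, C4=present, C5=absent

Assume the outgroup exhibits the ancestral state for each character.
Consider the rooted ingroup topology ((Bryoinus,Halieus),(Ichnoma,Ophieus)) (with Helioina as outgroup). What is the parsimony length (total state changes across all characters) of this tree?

7

Map each character onto ((Bryoinus,Halieus),(Ichnoma,Ophieus)) (rooted by Helioina) and count the minimum state changes it requires (Fitch parsimony):
C1: 2; C2: 2; C3: 1; C4: 1; C5: 1.
Total tree length = 7.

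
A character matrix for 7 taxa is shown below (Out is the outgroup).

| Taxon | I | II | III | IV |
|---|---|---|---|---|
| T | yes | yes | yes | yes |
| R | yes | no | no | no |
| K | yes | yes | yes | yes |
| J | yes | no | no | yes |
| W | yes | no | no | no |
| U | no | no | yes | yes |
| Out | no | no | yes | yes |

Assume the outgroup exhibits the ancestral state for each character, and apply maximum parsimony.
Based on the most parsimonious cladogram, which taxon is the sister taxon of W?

Character polarity is set by the outgroup: the derived state is whichever differs from the outgroup's state, so for III, IV the derived state is 'no', and for the remaining characters it is 'yes'.
I: derived state 'yes' in J, K, R, T, and W only — synapomorphy for {J, K, R, T, W}.
Only K and T show the derived state 'yes' for II, supporting them as a clade.
III (derived state 'no') is shared by J, R, and W — a synapomorphy uniting that clade.
Only R and W show the derived state 'no' for IV, supporting them as a clade.
Most parsimonious ingroup topology: (U,((J,(W,R)),(K,T))).
W and R form a cherry on this tree, so they are sister taxa.

R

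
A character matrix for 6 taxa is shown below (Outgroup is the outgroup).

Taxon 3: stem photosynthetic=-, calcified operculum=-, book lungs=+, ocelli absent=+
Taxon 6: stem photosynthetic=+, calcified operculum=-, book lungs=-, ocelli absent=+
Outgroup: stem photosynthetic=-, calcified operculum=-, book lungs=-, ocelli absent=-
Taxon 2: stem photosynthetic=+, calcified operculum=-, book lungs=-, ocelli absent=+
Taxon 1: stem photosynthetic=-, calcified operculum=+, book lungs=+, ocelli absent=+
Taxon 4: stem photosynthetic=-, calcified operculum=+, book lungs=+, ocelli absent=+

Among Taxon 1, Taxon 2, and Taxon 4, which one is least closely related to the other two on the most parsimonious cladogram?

The outgroup has state '-' for every character, so '+' is the derived state throughout.
stem photosynthetic: derived state '+' in Taxon 2 and Taxon 6 only — synapomorphy for {Taxon 2, Taxon 6}.
Only Taxon 1 and Taxon 4 show the derived state '+' for calcified operculum, supporting them as a clade.
book lungs: derived state '+' in Taxon 1, Taxon 3, and Taxon 4 only — synapomorphy for {Taxon 1, Taxon 3, Taxon 4}.
ocelli absent (derived state '+') is shared by all ingroup taxa — unites the whole ingroup.
Most parsimonious ingroup topology: ((Taxon 2,Taxon 6),((Taxon 1,Taxon 4),Taxon 3)).
Taxon 1 and Taxon 4 share a more recent common ancestor with each other than either does with Taxon 2, so Taxon 2 is the least closely related of the three.

Taxon 2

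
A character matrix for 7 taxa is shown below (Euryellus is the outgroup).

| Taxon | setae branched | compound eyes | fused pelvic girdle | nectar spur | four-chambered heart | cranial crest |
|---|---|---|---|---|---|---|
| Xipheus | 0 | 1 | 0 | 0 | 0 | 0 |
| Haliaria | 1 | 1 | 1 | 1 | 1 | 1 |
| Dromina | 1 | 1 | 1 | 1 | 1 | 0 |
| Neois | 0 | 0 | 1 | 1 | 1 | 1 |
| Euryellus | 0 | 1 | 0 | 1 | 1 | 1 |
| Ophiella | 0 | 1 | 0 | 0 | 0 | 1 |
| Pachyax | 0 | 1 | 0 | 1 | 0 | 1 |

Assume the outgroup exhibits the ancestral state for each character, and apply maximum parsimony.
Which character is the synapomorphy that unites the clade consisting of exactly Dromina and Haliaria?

Character polarity is set by the outgroup: the derived state is whichever differs from the outgroup's state, so for compound eyes, nectar spur, four-chambered heart, cranial crest the derived state is '0', and for the remaining characters it is '1'.
setae branched (derived state '1') is shared by Dromina and Haliaria — a synapomorphy uniting that clade.
compound eyes: derived state '0' in Neois only — an autapomorphy, so it tells us nothing about relationships among taxa.
Only Dromina, Haliaria, and Neois show the derived state '1' for fused pelvic girdle, supporting them as a clade.
nectar spur: derived state '0' in Ophiella and Xipheus only — synapomorphy for {Ophiella, Xipheus}.
four-chambered heart: derived state '0' in Ophiella, Pachyax, and Xipheus only — synapomorphy for {Ophiella, Pachyax, Xipheus}.
cranial crest groups Dromina and Xipheus, which is incompatible with the clades supported by the remaining characters; treating it as convergent (homoplasy) costs fewer steps than any alternative tree.
Most parsimonious ingroup topology: (((Ophiella,Xipheus),Pachyax),((Haliaria,Dromina),Neois)).
The clade {Dromina, Haliaria} is supported by setae branched: its derived state '1' occurs in exactly those taxa and in no other taxon (including the outgroup).

setae branched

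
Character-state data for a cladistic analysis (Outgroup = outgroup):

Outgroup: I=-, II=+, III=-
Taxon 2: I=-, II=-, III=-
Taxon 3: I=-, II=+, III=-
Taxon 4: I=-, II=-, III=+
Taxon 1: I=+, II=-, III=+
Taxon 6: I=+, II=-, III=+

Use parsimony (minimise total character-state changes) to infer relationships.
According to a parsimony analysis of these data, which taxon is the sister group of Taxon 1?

Taxon 6

Character polarity is set by the outgroup: the derived state is whichever differs from the outgroup's state, so for II the derived state is '-', and for the remaining characters it is '+'.
I: derived state '+' in Taxon 1 and Taxon 6 only — synapomorphy for {Taxon 1, Taxon 6}.
Only Taxon 1, Taxon 2, Taxon 4, and Taxon 6 show the derived state '-' for II, supporting them as a clade.
III (derived state '+') is shared by Taxon 1, Taxon 4, and Taxon 6 — a synapomorphy uniting that clade.
Most parsimonious ingroup topology: ((Taxon 2,(Taxon 4,(Taxon 1,Taxon 6))),Taxon 3).
Taxon 1 and Taxon 6 form a cherry on this tree, so they are sister taxa.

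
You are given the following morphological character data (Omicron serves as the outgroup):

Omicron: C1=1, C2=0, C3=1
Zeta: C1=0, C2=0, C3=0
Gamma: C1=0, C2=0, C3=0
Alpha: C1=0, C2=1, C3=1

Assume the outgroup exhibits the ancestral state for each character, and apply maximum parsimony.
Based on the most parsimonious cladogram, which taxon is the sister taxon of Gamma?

Zeta

Character polarity is set by the outgroup: the derived state is whichever differs from the outgroup's state, so for C1, C3 the derived state is '0', and for the remaining characters it is '1'.
All ingroup taxa share the derived state '0' for C1; it defines the ingroup but does not resolve relationships within it.
C2 (derived state '1') is unique to Alpha (autapomorphy; uninformative for grouping).
Only Gamma and Zeta show the derived state '0' for C3, supporting them as a clade.
Most parsimonious ingroup topology: ((Zeta,Gamma),Alpha).
Gamma and Zeta form a cherry on this tree, so they are sister taxa.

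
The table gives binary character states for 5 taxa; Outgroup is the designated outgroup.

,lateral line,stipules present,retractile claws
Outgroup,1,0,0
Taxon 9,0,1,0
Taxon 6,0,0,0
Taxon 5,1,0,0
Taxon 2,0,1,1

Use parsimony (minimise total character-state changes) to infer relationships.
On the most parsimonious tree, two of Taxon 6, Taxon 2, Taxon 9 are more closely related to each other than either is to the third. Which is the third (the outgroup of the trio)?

Character polarity is set by the outgroup: the derived state is whichever differs from the outgroup's state, so for lateral line the derived state is '0', and for the remaining characters it is '1'.
lateral line (derived state '0') is shared by Taxon 2, Taxon 6, and Taxon 9 — a synapomorphy uniting that clade.
stipules present (derived state '1') is shared by Taxon 2 and Taxon 9 — a synapomorphy uniting that clade.
retractile claws: derived state '1' in Taxon 2 only — an autapomorphy, so it tells us nothing about relationships among taxa.
Most parsimonious ingroup topology: (((Taxon 9,Taxon 2),Taxon 6),Taxon 5).
Taxon 9 and Taxon 2 share a more recent common ancestor with each other than either does with Taxon 6, so Taxon 6 is the least closely related of the three.

Taxon 6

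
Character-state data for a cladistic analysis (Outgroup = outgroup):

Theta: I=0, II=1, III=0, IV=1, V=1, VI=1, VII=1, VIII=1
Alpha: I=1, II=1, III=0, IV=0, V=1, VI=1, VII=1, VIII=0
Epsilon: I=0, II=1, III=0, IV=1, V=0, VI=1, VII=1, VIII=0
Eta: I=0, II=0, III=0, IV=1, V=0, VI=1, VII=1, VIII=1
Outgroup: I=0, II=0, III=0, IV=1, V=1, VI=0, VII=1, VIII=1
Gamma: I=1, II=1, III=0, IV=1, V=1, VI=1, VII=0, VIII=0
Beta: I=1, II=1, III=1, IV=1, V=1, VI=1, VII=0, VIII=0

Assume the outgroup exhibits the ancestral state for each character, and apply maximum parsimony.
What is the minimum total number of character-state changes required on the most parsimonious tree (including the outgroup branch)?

9

Character polarity is set by the outgroup: the derived state is whichever differs from the outgroup's state, so for IV, V, VII, VIII the derived state is '0', and for the remaining characters it is '1'.
Only Alpha, Beta, and Gamma show the derived state '1' for I, supporting them as a clade.
Only Alpha, Beta, Epsilon, Gamma, and Theta show the derived state '1' for II, supporting them as a clade.
III: derived state '1' in Beta only — an autapomorphy, so it tells us nothing about relationships among taxa.
IV (derived state '0') is unique to Alpha (autapomorphy; uninformative for grouping).
V groups Epsilon and Eta, which is incompatible with the clades supported by the remaining characters; treating it as convergent (homoplasy) costs fewer steps than any alternative tree.
VI (derived state '1') is shared by all ingroup taxa — unites the whole ingroup.
Only Beta and Gamma show the derived state '0' for VII, supporting them as a clade.
Only Alpha, Beta, Epsilon, and Gamma show the derived state '0' for VIII, supporting them as a clade.
Most parsimonious ingroup topology: (((((Beta,Gamma),Alpha),Epsilon),Theta),Eta).
Changes per character on this tree: I: 1; II: 1; III: 1; IV: 1; V: 2; VI: 1; VII: 1; VIII: 1.
Total = 9.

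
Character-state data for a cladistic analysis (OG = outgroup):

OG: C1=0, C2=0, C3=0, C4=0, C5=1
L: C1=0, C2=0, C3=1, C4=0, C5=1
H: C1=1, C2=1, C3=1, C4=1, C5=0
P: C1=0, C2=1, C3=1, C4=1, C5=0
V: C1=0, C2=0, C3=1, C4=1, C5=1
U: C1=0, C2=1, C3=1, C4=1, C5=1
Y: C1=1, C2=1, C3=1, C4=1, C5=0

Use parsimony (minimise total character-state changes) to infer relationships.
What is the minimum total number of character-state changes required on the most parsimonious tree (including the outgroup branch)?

Character polarity is set by the outgroup: the derived state is whichever differs from the outgroup's state, so for C5 the derived state is '0', and for the remaining characters it is '1'.
Only H and Y show the derived state '1' for C1, supporting them as a clade.
Only H, P, U, and Y show the derived state '1' for C2, supporting them as a clade.
All ingroup taxa share the derived state '1' for C3; it defines the ingroup but does not resolve relationships within it.
C4: derived state '1' in H, P, U, V, and Y only — synapomorphy for {H, P, U, V, Y}.
Only H, P, and Y show the derived state '0' for C5, supporting them as a clade.
Most parsimonious ingroup topology: (L,((((H,Y),P),U),V)).
Changes per character on this tree: C1: 1; C2: 1; C3: 1; C4: 1; C5: 1.
Total = 5.

5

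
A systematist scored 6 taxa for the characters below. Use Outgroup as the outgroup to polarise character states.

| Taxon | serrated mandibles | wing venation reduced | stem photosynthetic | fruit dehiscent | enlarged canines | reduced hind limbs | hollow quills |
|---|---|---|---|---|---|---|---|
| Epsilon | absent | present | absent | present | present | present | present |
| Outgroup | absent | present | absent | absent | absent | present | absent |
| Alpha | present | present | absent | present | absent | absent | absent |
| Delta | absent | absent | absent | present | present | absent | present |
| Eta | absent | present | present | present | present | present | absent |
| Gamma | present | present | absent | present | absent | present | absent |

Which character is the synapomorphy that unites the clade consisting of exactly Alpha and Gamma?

Character polarity is set by the outgroup: the derived state is whichever differs from the outgroup's state, so for wing venation reduced, reduced hind limbs the derived state is 'absent', and for the remaining characters it is 'present'.
serrated mandibles: derived state 'present' in Alpha and Gamma only — synapomorphy for {Alpha, Gamma}.
wing venation reduced: derived state 'absent' in Delta only — an autapomorphy, so it tells us nothing about relationships among taxa.
stem photosynthetic: derived state 'present' in Eta only — an autapomorphy, so it tells us nothing about relationships among taxa.
All ingroup taxa share the derived state 'present' for fruit dehiscent; it defines the ingroup but does not resolve relationships within it.
enlarged canines (derived state 'present') is shared by Delta, Epsilon, and Eta — a synapomorphy uniting that clade.
reduced hind limbs groups Alpha and Delta, which is incompatible with the clades supported by the remaining characters; treating it as convergent (homoplasy) costs fewer steps than any alternative tree.
hollow quills: derived state 'present' in Delta and Epsilon only — synapomorphy for {Delta, Epsilon}.
Most parsimonious ingroup topology: ((Alpha,Gamma),((Epsilon,Delta),Eta)).
The clade {Alpha, Gamma} is supported by serrated mandibles: its derived state 'present' occurs in exactly those taxa and in no other taxon (including the outgroup).

serrated mandibles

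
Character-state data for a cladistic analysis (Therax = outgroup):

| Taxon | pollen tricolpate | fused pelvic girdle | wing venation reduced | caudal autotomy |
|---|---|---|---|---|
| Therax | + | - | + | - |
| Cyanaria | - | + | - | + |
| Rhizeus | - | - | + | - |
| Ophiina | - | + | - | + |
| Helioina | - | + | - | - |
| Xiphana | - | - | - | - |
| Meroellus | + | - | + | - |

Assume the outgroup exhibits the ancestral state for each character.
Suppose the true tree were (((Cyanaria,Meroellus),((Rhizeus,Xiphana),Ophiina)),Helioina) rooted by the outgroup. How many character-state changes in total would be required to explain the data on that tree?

Map each character onto (((Cyanaria,Meroellus),((Rhizeus,Xiphana),Ophiina)),Helioina) (rooted by Therax) and count the minimum state changes it requires (Fitch parsimony):
pollen tricolpate: 2; fused pelvic girdle: 3; wing venation reduced: 3; caudal autotomy: 2.
Total tree length = 10.

10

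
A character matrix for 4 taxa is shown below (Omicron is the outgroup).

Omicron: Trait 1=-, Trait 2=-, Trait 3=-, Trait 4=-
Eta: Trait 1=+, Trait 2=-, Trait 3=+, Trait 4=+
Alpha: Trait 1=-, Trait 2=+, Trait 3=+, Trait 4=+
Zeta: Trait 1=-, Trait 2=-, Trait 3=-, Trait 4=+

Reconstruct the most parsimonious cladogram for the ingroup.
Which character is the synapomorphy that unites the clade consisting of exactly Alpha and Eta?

Trait 3

The outgroup has state '-' for every character, so '+' is the derived state throughout.
Trait 1: derived state '+' in Eta only — an autapomorphy, so it tells us nothing about relationships among taxa.
Trait 2 (derived state '+') is unique to Alpha (autapomorphy; uninformative for grouping).
Trait 3: derived state '+' in Alpha and Eta only — synapomorphy for {Alpha, Eta}.
All ingroup taxa share the derived state '+' for Trait 4; it defines the ingroup but does not resolve relationships within it.
Most parsimonious ingroup topology: ((Eta,Alpha),Zeta).
The clade {Alpha, Eta} is supported by Trait 3: its derived state '+' occurs in exactly those taxa and in no other taxon (including the outgroup).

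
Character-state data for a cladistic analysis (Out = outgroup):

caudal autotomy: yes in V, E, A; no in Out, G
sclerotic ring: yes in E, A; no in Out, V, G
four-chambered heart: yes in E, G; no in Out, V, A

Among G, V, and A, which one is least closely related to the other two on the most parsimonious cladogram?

G

The outgroup has state 'no' for every character, so 'yes' is the derived state throughout.
caudal autotomy: derived state 'yes' in A, E, and V only — synapomorphy for {A, E, V}.
Only A and E show the derived state 'yes' for sclerotic ring, supporting them as a clade.
four-chambered heart groups E and G, which is incompatible with the clades supported by the remaining characters; treating it as convergent (homoplasy) costs fewer steps than any alternative tree.
Most parsimonious ingroup topology: ((V,(E,A)),G).
V and A share a more recent common ancestor with each other than either does with G, so G is the least closely related of the three.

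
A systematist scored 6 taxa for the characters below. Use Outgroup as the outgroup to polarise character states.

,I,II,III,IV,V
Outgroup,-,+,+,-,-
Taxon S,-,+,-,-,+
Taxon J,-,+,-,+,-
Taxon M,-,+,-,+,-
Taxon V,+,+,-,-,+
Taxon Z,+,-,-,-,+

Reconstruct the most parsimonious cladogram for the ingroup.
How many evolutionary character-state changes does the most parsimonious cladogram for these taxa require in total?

5

Character polarity is set by the outgroup: the derived state is whichever differs from the outgroup's state, so for II, III the derived state is '-', and for the remaining characters it is '+'.
I: derived state '+' in Taxon V and Taxon Z only — synapomorphy for {Taxon V, Taxon Z}.
II: derived state '-' in Taxon Z only — an autapomorphy, so it tells us nothing about relationships among taxa.
III (derived state '-') is shared by all ingroup taxa — unites the whole ingroup.
IV (derived state '+') is shared by Taxon J and Taxon M — a synapomorphy uniting that clade.
Only Taxon S, Taxon V, and Taxon Z show the derived state '+' for V, supporting them as a clade.
Most parsimonious ingroup topology: ((Taxon S,(Taxon V,Taxon Z)),(Taxon J,Taxon M)).
Changes per character on this tree: I: 1; II: 1; III: 1; IV: 1; V: 1.
Total = 5.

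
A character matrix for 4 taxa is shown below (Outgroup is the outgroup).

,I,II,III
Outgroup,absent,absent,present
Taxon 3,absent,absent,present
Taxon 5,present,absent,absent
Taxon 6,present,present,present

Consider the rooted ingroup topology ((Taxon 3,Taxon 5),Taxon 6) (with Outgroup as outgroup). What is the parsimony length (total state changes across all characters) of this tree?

4

Map each character onto ((Taxon 3,Taxon 5),Taxon 6) (rooted by Outgroup) and count the minimum state changes it requires (Fitch parsimony):
I: 2; II: 1; III: 1.
Total tree length = 4.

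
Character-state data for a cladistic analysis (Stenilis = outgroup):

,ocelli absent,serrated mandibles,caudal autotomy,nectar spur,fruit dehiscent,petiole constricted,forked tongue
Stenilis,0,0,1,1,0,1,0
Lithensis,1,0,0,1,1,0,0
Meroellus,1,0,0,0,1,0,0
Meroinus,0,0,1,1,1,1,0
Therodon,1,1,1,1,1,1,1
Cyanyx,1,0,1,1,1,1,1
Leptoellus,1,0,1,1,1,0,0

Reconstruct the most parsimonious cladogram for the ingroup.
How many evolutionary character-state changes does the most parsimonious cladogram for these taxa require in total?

Character polarity is set by the outgroup: the derived state is whichever differs from the outgroup's state, so for caudal autotomy, nectar spur, petiole constricted the derived state is '0', and for the remaining characters it is '1'.
ocelli absent: derived state '1' in Cyanyx, Leptoellus, Lithensis, Meroellus, and Therodon only — synapomorphy for {Cyanyx, Leptoellus, Lithensis, Meroellus, Therodon}.
serrated mandibles (derived state '1') is unique to Therodon (autapomorphy; uninformative for grouping).
Only Lithensis and Meroellus show the derived state '0' for caudal autotomy, supporting them as a clade.
nectar spur: derived state '0' in Meroellus only — an autapomorphy, so it tells us nothing about relationships among taxa.
All ingroup taxa share the derived state '1' for fruit dehiscent; it defines the ingroup but does not resolve relationships within it.
Only Leptoellus, Lithensis, and Meroellus show the derived state '0' for petiole constricted, supporting them as a clade.
forked tongue: derived state '1' in Cyanyx and Therodon only — synapomorphy for {Cyanyx, Therodon}.
Most parsimonious ingroup topology: ((((Lithensis,Meroellus),Leptoellus),(Therodon,Cyanyx)),Meroinus).
Changes per character on this tree: ocelli absent: 1; serrated mandibles: 1; caudal autotomy: 1; nectar spur: 1; fruit dehiscent: 1; petiole constricted: 1; forked tongue: 1.
Total = 7.

7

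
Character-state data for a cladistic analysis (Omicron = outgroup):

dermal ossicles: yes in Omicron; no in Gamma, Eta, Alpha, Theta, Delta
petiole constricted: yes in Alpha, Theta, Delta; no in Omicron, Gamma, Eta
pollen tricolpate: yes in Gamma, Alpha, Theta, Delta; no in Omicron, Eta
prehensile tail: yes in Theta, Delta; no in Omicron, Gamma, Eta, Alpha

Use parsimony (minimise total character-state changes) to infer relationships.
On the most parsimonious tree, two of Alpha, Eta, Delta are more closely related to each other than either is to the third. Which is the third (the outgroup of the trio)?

Character polarity is set by the outgroup: the derived state is whichever differs from the outgroup's state, so for dermal ossicles the derived state is 'no', and for the remaining characters it is 'yes'.
dermal ossicles (derived state 'no') is shared by all ingroup taxa — unites the whole ingroup.
Only Alpha, Delta, and Theta show the derived state 'yes' for petiole constricted, supporting them as a clade.
pollen tricolpate: derived state 'yes' in Alpha, Delta, Gamma, and Theta only — synapomorphy for {Alpha, Delta, Gamma, Theta}.
Only Delta and Theta show the derived state 'yes' for prehensile tail, supporting them as a clade.
Most parsimonious ingroup topology: ((Gamma,(Alpha,(Theta,Delta))),Eta).
Delta and Alpha share a more recent common ancestor with each other than either does with Eta, so Eta is the least closely related of the three.

Eta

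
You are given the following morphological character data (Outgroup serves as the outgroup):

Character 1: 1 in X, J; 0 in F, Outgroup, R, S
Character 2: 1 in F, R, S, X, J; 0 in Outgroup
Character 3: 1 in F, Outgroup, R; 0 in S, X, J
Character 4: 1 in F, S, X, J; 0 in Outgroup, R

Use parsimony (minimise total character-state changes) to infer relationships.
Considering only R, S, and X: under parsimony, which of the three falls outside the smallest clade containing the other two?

Character polarity is set by the outgroup: the derived state is whichever differs from the outgroup's state, so for Character 3 the derived state is '0', and for the remaining characters it is '1'.
Character 1 (derived state '1') is shared by J and X — a synapomorphy uniting that clade.
All ingroup taxa share the derived state '1' for Character 2; it defines the ingroup but does not resolve relationships within it.
Only J, S, and X show the derived state '0' for Character 3, supporting them as a clade.
Only F, J, S, and X show the derived state '1' for Character 4, supporting them as a clade.
Most parsimonious ingroup topology: (((S,(X,J)),F),R).
X and S share a more recent common ancestor with each other than either does with R, so R is the least closely related of the three.

R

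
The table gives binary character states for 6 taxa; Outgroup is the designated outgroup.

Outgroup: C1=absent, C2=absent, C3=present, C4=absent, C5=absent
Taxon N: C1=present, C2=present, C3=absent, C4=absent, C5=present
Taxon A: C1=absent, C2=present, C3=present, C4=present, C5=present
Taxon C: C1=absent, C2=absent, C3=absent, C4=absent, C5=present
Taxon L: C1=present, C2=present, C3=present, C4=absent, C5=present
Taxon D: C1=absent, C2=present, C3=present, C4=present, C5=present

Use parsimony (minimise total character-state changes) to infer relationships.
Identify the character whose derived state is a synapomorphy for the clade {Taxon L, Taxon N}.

Character polarity is set by the outgroup: the derived state is whichever differs from the outgroup's state, so for C3 the derived state is 'absent', and for the remaining characters it is 'present'.
Only Taxon L and Taxon N show the derived state 'present' for C1, supporting them as a clade.
C2: derived state 'present' in Taxon A, Taxon D, Taxon L, and Taxon N only — synapomorphy for {Taxon A, Taxon D, Taxon L, Taxon N}.
C3 groups Taxon C and Taxon N, which is incompatible with the clades supported by the remaining characters; treating it as convergent (homoplasy) costs fewer steps than any alternative tree.
C4: derived state 'present' in Taxon A and Taxon D only — synapomorphy for {Taxon A, Taxon D}.
All ingroup taxa share the derived state 'present' for C5; it defines the ingroup but does not resolve relationships within it.
Most parsimonious ingroup topology: (((Taxon N,Taxon L),(Taxon A,Taxon D)),Taxon C).
The clade {Taxon L, Taxon N} is supported by C1: its derived state 'present' occurs in exactly those taxa and in no other taxon (including the outgroup).

C1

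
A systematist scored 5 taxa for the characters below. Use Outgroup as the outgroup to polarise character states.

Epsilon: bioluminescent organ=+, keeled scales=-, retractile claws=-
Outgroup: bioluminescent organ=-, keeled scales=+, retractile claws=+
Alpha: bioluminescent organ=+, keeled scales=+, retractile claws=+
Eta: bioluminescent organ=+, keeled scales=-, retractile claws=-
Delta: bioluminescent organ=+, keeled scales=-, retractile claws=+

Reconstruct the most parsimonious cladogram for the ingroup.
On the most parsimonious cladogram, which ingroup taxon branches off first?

Character polarity is set by the outgroup: the derived state is whichever differs from the outgroup's state, so for keeled scales, retractile claws the derived state is '-', and for the remaining characters it is '+'.
All ingroup taxa share the derived state '+' for bioluminescent organ; it defines the ingroup but does not resolve relationships within it.
keeled scales (derived state '-') is shared by Delta, Epsilon, and Eta — a synapomorphy uniting that clade.
Only Epsilon and Eta show the derived state '-' for retractile claws, supporting them as a clade.
Most parsimonious ingroup topology: (((Epsilon,Eta),Delta),Alpha).
Alpha is sister to the clade containing all other ingroup taxa, so it is the earliest-diverging (most basal) ingroup lineage.

Alpha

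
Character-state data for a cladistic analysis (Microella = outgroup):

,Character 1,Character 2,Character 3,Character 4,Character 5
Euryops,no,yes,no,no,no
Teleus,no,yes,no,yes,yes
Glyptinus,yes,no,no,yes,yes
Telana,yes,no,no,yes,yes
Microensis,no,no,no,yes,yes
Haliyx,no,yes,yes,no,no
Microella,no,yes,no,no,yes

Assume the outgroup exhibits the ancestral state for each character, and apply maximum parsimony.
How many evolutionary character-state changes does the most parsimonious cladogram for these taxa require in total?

5

Character polarity is set by the outgroup: the derived state is whichever differs from the outgroup's state, so for Character 2, Character 5 the derived state is 'no', and for the remaining characters it is 'yes'.
Character 1: derived state 'yes' in Glyptinus and Telana only — synapomorphy for {Glyptinus, Telana}.
Only Glyptinus, Microensis, and Telana show the derived state 'no' for Character 2, supporting them as a clade.
Character 3: derived state 'yes' in Haliyx only — an autapomorphy, so it tells us nothing about relationships among taxa.
Only Glyptinus, Microensis, Telana, and Teleus show the derived state 'yes' for Character 4, supporting them as a clade.
Character 5 (derived state 'no') is shared by Euryops and Haliyx — a synapomorphy uniting that clade.
Most parsimonious ingroup topology: ((((Telana,Glyptinus),Microensis),Teleus),(Euryops,Haliyx)).
Changes per character on this tree: Character 1: 1; Character 2: 1; Character 3: 1; Character 4: 1; Character 5: 1.
Total = 5.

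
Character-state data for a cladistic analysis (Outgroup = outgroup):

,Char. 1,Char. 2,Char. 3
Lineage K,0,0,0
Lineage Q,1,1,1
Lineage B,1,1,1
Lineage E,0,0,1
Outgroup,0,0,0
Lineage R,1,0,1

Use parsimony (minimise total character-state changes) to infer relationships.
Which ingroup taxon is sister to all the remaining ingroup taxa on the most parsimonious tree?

The outgroup has state '0' for every character, so '1' is the derived state throughout.
Only Lineage B, Lineage Q, and Lineage R show the derived state '1' for Char. 1, supporting them as a clade.
Char. 2: derived state '1' in Lineage B and Lineage Q only — synapomorphy for {Lineage B, Lineage Q}.
Only Lineage B, Lineage E, Lineage Q, and Lineage R show the derived state '1' for Char. 3, supporting them as a clade.
Most parsimonious ingroup topology: ((((Lineage Q,Lineage B),Lineage R),Lineage E),Lineage K).
Lineage K is sister to the clade containing all other ingroup taxa, so it is the earliest-diverging (most basal) ingroup lineage.

Lineage K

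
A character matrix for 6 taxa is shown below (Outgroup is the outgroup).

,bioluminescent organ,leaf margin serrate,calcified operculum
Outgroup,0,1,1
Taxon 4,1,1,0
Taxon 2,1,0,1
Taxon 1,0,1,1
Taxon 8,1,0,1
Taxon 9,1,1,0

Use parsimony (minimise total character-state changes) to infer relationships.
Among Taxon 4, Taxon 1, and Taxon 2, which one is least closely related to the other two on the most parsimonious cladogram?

Character polarity is set by the outgroup: the derived state is whichever differs from the outgroup's state, so for leaf margin serrate, calcified operculum the derived state is '0', and for the remaining characters it is '1'.
bioluminescent organ (derived state '1') is shared by Taxon 2, Taxon 4, Taxon 8, and Taxon 9 — a synapomorphy uniting that clade.
leaf margin serrate (derived state '0') is shared by Taxon 2 and Taxon 8 — a synapomorphy uniting that clade.
calcified operculum (derived state '0') is shared by Taxon 4 and Taxon 9 — a synapomorphy uniting that clade.
Most parsimonious ingroup topology: (((Taxon 4,Taxon 9),(Taxon 2,Taxon 8)),Taxon 1).
Taxon 2 and Taxon 4 share a more recent common ancestor with each other than either does with Taxon 1, so Taxon 1 is the least closely related of the three.

Taxon 1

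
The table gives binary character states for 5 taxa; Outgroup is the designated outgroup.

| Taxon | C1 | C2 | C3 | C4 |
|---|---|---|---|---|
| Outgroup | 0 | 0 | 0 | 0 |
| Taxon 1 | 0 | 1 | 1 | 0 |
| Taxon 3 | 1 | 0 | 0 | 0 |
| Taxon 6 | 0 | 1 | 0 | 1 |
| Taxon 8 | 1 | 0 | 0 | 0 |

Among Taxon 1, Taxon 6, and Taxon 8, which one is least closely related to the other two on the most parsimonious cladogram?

The outgroup has state '0' for every character, so '1' is the derived state throughout.
Only Taxon 3 and Taxon 8 show the derived state '1' for C1, supporting them as a clade.
C2 (derived state '1') is shared by Taxon 1 and Taxon 6 — a synapomorphy uniting that clade.
C3 (derived state '1') is unique to Taxon 1 (autapomorphy; uninformative for grouping).
C4 (derived state '1') is unique to Taxon 6 (autapomorphy; uninformative for grouping).
Most parsimonious ingroup topology: ((Taxon 8,Taxon 3),(Taxon 1,Taxon 6)).
Taxon 6 and Taxon 1 share a more recent common ancestor with each other than either does with Taxon 8, so Taxon 8 is the least closely related of the three.

Taxon 8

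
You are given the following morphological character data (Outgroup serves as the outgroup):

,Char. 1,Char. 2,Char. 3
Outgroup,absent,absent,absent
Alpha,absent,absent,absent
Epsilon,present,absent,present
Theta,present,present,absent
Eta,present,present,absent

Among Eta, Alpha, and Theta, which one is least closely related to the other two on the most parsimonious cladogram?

The outgroup has state 'absent' for every character, so 'present' is the derived state throughout.
Only Epsilon, Eta, and Theta show the derived state 'present' for Char. 1, supporting them as a clade.
Char. 2: derived state 'present' in Eta and Theta only — synapomorphy for {Eta, Theta}.
Char. 3: derived state 'present' in Epsilon only — an autapomorphy, so it tells us nothing about relationships among taxa.
Most parsimonious ingroup topology: (Alpha,(Epsilon,(Theta,Eta))).
Theta and Eta share a more recent common ancestor with each other than either does with Alpha, so Alpha is the least closely related of the three.

Alpha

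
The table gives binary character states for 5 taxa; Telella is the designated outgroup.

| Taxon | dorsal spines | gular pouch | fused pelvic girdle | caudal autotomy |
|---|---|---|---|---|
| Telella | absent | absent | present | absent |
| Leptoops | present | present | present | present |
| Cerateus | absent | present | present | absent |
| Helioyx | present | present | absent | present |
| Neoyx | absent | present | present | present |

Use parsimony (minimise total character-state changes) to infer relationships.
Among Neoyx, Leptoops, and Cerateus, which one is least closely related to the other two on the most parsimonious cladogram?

Cerateus

Character polarity is set by the outgroup: the derived state is whichever differs from the outgroup's state, so for fused pelvic girdle the derived state is 'absent', and for the remaining characters it is 'present'.
dorsal spines (derived state 'present') is shared by Helioyx and Leptoops — a synapomorphy uniting that clade.
gular pouch (derived state 'present') is shared by all ingroup taxa — unites the whole ingroup.
fused pelvic girdle (derived state 'absent') is unique to Helioyx (autapomorphy; uninformative for grouping).
Only Helioyx, Leptoops, and Neoyx show the derived state 'present' for caudal autotomy, supporting them as a clade.
Most parsimonious ingroup topology: (((Leptoops,Helioyx),Neoyx),Cerateus).
Leptoops and Neoyx share a more recent common ancestor with each other than either does with Cerateus, so Cerateus is the least closely related of the three.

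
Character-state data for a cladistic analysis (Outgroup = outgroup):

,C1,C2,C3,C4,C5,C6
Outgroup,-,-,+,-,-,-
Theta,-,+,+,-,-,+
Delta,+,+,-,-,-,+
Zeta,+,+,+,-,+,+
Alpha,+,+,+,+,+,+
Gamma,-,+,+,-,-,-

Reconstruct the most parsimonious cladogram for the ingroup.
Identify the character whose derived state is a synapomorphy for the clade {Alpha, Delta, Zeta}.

Character polarity is set by the outgroup: the derived state is whichever differs from the outgroup's state, so for C3 the derived state is '-', and for the remaining characters it is '+'.
C1: derived state '+' in Alpha, Delta, and Zeta only — synapomorphy for {Alpha, Delta, Zeta}.
All ingroup taxa share the derived state '+' for C2; it defines the ingroup but does not resolve relationships within it.
C3 (derived state '-') is unique to Delta (autapomorphy; uninformative for grouping).
C4: derived state '+' in Alpha only — an autapomorphy, so it tells us nothing about relationships among taxa.
Only Alpha and Zeta show the derived state '+' for C5, supporting them as a clade.
C6: derived state '+' in Alpha, Delta, Theta, and Zeta only — synapomorphy for {Alpha, Delta, Theta, Zeta}.
Most parsimonious ingroup topology: ((Theta,(Delta,(Zeta,Alpha))),Gamma).
The clade {Alpha, Delta, Zeta} is supported by C1: its derived state '+' occurs in exactly those taxa and in no other taxon (including the outgroup).

C1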